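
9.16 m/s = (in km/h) 32.98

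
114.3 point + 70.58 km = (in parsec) 2.287e-12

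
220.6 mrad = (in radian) 0.2206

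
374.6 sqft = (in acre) 0.0086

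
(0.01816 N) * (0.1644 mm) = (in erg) 29.86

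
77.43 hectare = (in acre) 191.3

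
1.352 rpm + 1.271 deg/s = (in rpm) 1.564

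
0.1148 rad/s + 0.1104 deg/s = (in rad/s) 0.1167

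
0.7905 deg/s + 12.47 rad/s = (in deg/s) 715.3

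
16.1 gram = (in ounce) 0.5679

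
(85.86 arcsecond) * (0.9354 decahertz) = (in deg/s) 0.2231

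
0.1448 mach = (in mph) 110.3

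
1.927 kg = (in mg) 1.927e+06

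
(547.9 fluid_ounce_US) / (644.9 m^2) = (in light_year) 2.656e-21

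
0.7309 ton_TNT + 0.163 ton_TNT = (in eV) 2.334e+28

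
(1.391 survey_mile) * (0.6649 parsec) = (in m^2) 4.593e+19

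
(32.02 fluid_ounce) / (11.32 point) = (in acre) 5.859e-05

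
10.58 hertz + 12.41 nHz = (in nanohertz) 1.058e+10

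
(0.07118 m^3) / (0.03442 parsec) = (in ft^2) 7.214e-16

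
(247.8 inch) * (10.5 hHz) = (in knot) 1.285e+04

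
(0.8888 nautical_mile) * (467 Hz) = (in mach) 2258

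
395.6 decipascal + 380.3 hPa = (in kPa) 38.07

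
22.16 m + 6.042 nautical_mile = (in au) 7.495e-08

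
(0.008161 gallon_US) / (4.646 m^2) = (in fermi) 6.649e+09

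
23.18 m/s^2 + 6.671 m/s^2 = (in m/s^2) 29.85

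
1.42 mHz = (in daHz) 0.000142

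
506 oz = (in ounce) 506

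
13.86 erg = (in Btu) 1.314e-09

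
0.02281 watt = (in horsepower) 3.059e-05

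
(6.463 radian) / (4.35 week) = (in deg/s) 0.0001408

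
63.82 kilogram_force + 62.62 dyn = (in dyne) 6.259e+07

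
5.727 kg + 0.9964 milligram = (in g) 5727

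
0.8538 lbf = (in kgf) 0.3873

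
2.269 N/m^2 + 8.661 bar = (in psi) 125.6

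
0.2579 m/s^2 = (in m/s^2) 0.2579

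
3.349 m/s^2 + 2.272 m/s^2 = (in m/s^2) 5.621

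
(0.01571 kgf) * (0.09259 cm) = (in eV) 8.903e+14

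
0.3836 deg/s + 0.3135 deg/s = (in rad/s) 0.01217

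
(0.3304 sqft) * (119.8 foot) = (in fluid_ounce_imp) 3.945e+04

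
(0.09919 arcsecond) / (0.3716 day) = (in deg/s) 8.582e-10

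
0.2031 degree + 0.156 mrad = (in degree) 0.212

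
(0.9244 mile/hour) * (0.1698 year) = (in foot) 7.26e+06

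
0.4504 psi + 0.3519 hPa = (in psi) 0.4555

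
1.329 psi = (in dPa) 9.163e+04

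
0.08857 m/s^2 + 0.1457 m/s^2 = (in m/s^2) 0.2343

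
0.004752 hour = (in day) 0.000198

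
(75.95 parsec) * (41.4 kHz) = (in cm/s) 9.702e+24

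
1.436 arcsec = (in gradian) 0.0004432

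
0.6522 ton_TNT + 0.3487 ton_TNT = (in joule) 4.188e+09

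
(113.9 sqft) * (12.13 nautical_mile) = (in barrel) 1.495e+06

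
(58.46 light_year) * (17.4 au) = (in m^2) 1.44e+30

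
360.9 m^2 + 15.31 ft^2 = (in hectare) 0.03623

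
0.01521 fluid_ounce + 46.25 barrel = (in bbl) 46.25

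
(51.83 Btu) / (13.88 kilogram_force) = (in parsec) 1.302e-14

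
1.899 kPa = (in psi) 0.2754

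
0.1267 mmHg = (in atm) 0.0001667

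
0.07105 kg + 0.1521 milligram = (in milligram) 7.105e+04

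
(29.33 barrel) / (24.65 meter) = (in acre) 4.675e-05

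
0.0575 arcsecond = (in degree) 1.597e-05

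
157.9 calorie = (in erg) 6.607e+09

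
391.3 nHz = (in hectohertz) 3.913e-09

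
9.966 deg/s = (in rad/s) 0.1739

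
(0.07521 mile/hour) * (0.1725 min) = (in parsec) 1.128e-17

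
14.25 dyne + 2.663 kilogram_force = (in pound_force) 5.871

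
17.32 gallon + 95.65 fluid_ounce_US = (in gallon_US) 18.07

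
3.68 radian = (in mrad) 3680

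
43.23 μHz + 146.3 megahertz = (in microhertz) 1.463e+14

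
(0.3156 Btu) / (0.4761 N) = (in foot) 2295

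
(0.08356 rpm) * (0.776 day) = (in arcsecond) 1.21e+08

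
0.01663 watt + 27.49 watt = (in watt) 27.51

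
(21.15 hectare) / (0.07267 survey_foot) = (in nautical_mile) 5156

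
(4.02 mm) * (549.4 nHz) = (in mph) 4.94e-09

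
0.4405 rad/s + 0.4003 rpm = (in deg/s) 27.64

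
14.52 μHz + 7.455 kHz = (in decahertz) 745.5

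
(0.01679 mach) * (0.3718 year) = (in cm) 6.703e+09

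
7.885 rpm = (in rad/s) 0.8257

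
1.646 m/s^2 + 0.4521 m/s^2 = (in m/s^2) 2.098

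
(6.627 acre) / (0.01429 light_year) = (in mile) 1.233e-13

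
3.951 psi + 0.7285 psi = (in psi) 4.679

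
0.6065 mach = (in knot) 401.4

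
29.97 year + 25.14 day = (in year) 30.04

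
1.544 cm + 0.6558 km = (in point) 1.859e+06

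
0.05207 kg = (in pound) 0.1148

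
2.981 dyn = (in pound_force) 6.702e-06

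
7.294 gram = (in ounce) 0.2573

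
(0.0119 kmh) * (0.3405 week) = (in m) 680.7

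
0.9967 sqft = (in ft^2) 0.9967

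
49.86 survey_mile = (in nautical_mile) 43.33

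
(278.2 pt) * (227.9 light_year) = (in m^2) 2.116e+17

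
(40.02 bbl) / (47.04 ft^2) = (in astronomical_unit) 9.732e-12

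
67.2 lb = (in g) 3.048e+04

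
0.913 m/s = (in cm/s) 91.3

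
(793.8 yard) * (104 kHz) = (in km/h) 2.718e+08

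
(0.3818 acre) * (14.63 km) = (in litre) 2.26e+10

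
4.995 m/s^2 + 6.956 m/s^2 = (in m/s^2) 11.95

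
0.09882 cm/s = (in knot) 0.001921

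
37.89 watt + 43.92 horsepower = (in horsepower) 43.97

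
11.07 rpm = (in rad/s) 1.159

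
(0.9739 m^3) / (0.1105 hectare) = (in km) 8.814e-07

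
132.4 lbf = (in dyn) 5.889e+07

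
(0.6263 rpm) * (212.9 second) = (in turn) 2.222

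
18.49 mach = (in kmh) 2.267e+04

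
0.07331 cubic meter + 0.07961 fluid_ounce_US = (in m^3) 0.07331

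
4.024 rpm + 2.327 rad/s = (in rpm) 26.25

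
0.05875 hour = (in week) 0.0003497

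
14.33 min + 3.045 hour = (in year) 0.0003749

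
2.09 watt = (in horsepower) 0.002803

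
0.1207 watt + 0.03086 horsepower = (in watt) 23.13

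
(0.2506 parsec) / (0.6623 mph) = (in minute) 4.353e+14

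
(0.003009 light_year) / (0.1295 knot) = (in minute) 7.122e+12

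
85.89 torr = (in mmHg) 85.89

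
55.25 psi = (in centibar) 380.9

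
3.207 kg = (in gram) 3207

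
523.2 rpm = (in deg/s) 3139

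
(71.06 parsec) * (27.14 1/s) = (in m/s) 5.951e+19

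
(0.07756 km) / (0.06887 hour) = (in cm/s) 31.28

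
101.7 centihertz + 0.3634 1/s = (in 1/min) 82.82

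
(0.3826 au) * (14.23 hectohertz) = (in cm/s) 8.145e+15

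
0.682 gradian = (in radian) 0.01071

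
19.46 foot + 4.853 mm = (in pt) 1.683e+04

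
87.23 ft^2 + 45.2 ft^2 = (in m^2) 12.3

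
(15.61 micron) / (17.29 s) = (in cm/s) 9.028e-05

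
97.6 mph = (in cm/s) 4363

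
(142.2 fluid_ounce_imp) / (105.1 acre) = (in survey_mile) 5.903e-12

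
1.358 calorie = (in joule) 5.682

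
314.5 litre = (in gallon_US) 83.08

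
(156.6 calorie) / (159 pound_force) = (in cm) 92.64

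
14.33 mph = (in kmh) 23.06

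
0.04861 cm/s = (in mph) 0.001087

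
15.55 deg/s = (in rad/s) 0.2714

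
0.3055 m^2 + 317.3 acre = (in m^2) 1.284e+06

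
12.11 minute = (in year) 2.304e-05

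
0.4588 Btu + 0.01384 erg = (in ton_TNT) 1.157e-07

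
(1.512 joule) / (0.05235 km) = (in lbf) 0.006493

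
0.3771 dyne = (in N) 3.771e-06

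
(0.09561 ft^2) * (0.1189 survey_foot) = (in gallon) 0.08504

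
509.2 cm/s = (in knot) 9.898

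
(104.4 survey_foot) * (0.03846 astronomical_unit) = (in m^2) 1.831e+11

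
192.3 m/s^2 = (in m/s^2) 192.3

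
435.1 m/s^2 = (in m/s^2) 435.1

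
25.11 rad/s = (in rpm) 239.8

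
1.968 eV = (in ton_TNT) 7.536e-29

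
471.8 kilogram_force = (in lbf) 1040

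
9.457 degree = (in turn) 0.02627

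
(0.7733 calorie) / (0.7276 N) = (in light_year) 4.7e-16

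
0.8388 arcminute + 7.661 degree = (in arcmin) 460.5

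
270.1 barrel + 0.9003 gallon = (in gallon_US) 1.135e+04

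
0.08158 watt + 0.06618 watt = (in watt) 0.1478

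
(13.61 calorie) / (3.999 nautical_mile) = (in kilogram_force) 0.000784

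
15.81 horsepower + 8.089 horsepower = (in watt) 1.782e+04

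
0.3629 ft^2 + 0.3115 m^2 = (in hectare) 3.452e-05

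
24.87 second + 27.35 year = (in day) 9983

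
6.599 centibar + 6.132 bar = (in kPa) 619.8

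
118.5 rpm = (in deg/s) 711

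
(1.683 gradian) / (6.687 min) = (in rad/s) 6.589e-05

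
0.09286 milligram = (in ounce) 3.276e-06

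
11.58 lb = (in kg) 5.253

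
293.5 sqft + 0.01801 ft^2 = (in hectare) 0.002727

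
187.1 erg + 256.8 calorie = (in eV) 6.706e+21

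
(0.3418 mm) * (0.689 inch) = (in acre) 1.478e-09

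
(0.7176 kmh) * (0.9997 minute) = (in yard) 13.08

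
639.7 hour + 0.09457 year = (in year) 0.1676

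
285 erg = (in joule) 2.85e-05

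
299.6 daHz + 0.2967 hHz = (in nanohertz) 3.026e+12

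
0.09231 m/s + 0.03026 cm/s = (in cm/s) 9.261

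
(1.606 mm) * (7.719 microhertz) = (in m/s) 1.24e-08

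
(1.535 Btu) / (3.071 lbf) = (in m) 118.6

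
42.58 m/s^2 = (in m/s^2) 42.58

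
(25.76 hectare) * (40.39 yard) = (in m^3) 9.514e+06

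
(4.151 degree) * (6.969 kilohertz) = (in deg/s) 2.893e+04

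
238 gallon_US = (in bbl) 5.667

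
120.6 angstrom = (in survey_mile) 7.494e-12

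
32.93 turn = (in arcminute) 7.113e+05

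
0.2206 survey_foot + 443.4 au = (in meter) 6.633e+13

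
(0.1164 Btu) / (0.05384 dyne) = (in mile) 1.417e+05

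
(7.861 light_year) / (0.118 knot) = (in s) 1.225e+18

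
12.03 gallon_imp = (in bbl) 0.344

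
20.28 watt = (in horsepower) 0.0272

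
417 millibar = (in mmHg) 312.8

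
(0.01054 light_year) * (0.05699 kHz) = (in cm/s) 5.683e+17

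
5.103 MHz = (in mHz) 5.103e+09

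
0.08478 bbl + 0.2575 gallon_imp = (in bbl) 0.09214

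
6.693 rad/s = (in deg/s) 383.5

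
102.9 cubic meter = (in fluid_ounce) 3.479e+06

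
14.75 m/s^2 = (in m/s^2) 14.75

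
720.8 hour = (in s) 2.595e+06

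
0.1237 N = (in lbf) 0.02781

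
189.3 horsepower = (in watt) 1.412e+05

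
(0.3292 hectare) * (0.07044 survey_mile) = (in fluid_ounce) 1.262e+10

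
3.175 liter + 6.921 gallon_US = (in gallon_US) 7.76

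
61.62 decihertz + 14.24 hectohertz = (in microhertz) 1.43e+09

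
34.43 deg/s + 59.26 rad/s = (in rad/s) 59.86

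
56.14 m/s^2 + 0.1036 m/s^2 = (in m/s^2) 56.24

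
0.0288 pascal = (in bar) 2.88e-07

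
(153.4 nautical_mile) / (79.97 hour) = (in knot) 1.918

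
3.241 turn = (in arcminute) 7.001e+04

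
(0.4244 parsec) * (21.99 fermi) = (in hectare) 0.0288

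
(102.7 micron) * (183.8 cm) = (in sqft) 0.002032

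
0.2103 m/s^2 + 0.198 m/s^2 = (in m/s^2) 0.4083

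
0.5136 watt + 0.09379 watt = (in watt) 0.6074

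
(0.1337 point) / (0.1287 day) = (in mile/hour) 9.488e-09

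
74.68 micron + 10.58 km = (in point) 2.999e+07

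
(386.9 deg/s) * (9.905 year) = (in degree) 1.209e+11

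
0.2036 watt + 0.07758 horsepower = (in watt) 58.05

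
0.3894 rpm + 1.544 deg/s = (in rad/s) 0.06773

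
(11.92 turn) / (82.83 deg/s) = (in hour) 0.01439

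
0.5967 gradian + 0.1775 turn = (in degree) 64.44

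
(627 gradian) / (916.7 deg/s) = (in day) 7.125e-06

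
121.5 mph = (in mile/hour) 121.5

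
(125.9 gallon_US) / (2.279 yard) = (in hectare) 2.287e-05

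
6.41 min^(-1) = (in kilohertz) 0.0001068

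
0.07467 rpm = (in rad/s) 0.007819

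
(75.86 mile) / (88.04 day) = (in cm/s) 1.605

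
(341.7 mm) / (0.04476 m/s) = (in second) 7.634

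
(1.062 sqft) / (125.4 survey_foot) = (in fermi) 2.581e+12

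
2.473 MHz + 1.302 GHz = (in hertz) 1.304e+09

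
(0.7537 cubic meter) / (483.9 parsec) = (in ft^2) 5.433e-19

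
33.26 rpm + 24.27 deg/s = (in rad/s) 3.907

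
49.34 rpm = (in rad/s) 5.167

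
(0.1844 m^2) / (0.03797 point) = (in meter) 1.377e+04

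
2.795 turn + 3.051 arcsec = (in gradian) 1118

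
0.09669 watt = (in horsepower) 0.0001297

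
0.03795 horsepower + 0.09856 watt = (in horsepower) 0.03808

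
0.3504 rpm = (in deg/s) 2.102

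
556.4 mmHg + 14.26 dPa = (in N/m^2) 7.418e+04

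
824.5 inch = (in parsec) 6.787e-16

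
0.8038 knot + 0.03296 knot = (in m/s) 0.4305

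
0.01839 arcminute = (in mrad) 0.005349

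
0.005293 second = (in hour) 1.47e-06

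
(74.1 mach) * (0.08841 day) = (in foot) 6.323e+08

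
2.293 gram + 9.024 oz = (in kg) 0.2581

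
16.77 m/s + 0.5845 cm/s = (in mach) 0.04927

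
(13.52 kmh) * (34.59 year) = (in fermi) 4.097e+24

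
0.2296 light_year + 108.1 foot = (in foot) 7.127e+15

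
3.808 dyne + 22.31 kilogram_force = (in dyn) 2.188e+07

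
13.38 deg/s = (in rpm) 2.23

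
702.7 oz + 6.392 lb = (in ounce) 805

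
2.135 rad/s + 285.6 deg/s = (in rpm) 67.99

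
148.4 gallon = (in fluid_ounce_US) 1.9e+04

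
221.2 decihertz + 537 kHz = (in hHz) 5370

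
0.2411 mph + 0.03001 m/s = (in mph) 0.3082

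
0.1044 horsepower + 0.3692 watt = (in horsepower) 0.1049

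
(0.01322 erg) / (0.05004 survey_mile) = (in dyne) 1.642e-06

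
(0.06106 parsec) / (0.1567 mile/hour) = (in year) 8.529e+08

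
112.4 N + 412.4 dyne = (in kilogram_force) 11.46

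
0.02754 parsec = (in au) 5681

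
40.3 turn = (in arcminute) 8.705e+05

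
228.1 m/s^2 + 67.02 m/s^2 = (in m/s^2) 295.1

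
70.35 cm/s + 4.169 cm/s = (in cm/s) 74.52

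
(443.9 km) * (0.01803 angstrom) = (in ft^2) 8.615e-06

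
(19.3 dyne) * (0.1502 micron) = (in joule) 2.899e-11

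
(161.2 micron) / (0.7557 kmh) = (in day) 8.888e-09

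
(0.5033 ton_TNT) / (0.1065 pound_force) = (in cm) 4.445e+11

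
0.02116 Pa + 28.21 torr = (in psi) 0.5455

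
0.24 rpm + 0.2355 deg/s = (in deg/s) 1.675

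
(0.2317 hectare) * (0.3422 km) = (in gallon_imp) 1.744e+08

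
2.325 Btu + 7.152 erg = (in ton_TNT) 5.863e-07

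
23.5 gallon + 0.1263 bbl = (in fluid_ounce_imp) 3838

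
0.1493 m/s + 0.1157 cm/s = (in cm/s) 15.05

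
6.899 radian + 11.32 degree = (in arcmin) 2.44e+04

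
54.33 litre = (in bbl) 0.3417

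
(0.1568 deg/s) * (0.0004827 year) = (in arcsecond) 8.593e+06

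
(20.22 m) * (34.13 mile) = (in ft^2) 1.195e+07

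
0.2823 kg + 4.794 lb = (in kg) 2.457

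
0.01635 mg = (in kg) 1.635e-08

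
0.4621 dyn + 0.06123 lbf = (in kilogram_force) 0.02777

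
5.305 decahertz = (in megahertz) 5.305e-05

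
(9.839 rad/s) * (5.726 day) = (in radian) 4.868e+06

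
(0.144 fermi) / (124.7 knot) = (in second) 2.245e-18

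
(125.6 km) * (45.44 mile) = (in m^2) 9.185e+09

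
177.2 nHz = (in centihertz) 1.772e-05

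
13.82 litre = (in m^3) 0.01382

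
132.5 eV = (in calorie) 5.074e-18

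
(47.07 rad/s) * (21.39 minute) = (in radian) 6.041e+04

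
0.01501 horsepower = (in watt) 11.19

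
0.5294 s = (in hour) 0.0001471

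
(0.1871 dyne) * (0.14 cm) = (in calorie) 6.261e-10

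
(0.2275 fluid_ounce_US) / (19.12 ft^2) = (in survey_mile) 2.354e-09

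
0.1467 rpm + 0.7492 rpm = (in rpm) 0.8959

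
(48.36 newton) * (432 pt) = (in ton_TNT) 1.761e-09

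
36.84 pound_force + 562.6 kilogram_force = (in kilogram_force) 579.3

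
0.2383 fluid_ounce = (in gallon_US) 0.001862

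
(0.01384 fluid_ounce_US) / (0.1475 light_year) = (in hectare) 2.933e-26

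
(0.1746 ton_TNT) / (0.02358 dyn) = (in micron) 3.098e+21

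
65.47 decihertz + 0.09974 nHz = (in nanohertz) 6.547e+09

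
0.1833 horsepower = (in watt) 136.7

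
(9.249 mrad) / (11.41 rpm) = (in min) 0.000129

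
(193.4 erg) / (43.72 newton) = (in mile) 2.749e-10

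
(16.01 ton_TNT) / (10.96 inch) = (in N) 2.406e+11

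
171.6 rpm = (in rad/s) 17.97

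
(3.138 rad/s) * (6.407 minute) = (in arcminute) 4.147e+06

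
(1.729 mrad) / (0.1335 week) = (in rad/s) 2.141e-08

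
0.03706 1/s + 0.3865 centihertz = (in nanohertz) 4.092e+07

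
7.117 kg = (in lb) 15.69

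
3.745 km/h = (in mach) 0.003055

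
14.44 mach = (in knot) 9558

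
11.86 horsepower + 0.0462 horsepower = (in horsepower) 11.91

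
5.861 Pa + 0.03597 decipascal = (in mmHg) 0.04399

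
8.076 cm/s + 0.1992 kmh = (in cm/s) 13.61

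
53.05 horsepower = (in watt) 3.956e+04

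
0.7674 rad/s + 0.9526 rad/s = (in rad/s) 1.72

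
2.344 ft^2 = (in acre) 5.381e-05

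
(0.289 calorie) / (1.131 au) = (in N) 7.147e-12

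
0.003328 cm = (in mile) 2.068e-08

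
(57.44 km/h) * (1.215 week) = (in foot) 3.847e+07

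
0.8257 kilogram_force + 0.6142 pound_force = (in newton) 10.83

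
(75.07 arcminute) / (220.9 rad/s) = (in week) 1.635e-10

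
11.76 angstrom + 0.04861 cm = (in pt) 1.378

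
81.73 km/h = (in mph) 50.78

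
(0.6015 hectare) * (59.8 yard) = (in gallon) 8.689e+07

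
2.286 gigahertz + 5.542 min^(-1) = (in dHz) 2.286e+10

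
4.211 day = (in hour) 101.1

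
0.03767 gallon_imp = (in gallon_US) 0.04524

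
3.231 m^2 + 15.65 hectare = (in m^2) 1.565e+05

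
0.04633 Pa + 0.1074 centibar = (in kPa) 0.1074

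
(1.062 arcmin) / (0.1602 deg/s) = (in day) 1.279e-06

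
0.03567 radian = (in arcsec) 7357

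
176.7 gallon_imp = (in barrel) 5.053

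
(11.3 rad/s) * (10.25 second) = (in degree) 6636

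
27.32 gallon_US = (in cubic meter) 0.1034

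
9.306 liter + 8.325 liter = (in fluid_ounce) 596.2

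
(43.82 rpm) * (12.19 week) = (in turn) 5.384e+06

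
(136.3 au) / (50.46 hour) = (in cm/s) 1.122e+10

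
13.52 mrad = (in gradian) 0.8607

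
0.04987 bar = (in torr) 37.41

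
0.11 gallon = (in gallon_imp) 0.09159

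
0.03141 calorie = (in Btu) 0.0001246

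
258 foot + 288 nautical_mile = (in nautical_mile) 288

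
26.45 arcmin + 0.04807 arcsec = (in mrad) 7.694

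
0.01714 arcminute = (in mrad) 0.004986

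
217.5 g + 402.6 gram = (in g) 620.1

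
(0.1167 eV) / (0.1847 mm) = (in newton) 1.012e-16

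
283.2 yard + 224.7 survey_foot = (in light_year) 3.461e-14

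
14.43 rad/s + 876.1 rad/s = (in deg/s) 5.102e+04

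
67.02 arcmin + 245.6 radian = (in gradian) 1.564e+04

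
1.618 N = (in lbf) 0.3637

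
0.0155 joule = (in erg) 1.55e+05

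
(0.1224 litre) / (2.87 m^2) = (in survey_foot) 0.0001399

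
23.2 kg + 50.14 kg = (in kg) 73.34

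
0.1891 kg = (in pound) 0.4169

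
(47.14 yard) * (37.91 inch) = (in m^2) 41.51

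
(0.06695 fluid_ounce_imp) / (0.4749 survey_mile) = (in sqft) 2.679e-08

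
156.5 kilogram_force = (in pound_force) 345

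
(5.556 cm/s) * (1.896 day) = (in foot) 2.986e+04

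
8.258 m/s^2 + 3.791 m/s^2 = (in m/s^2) 12.05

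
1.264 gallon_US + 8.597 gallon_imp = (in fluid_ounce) 1483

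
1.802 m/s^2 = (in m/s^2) 1.802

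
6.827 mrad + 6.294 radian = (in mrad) 6301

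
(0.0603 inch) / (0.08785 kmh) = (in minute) 0.001046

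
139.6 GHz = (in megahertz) 1.396e+05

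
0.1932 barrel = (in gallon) 8.114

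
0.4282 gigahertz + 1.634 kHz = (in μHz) 4.282e+14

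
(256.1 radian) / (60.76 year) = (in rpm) 1.276e-06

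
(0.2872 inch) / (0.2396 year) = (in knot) 1.877e-09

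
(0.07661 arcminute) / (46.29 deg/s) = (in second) 2.758e-05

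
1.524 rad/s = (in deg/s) 87.32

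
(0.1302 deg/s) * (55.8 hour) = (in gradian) 2.906e+04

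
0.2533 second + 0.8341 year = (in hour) 7307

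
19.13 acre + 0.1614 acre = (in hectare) 7.807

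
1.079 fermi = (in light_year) 1.141e-31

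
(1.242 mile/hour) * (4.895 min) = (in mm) 1.631e+05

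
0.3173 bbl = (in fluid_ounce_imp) 1775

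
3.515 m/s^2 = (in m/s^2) 3.515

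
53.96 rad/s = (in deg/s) 3092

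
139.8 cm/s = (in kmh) 5.033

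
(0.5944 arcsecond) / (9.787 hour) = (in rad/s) 8.179e-11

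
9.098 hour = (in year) 0.001039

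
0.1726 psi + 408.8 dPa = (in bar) 0.01231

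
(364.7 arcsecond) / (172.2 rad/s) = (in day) 1.188e-10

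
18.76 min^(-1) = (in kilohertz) 0.0003127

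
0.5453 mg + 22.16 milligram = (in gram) 0.02271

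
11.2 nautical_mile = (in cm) 2.074e+06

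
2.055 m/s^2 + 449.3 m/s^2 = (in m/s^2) 451.4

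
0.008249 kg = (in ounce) 0.291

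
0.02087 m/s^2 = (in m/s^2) 0.02087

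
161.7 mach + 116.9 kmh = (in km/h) 1.983e+05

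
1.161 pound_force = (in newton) 5.164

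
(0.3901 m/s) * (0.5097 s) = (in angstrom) 1.988e+09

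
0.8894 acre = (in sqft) 3.874e+04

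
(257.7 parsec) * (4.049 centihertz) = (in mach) 9.456e+14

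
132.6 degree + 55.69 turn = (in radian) 352.2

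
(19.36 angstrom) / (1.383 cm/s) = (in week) 2.315e-13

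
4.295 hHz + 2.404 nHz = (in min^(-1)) 2.577e+04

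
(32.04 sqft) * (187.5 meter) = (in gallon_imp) 1.228e+05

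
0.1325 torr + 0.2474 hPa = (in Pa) 42.41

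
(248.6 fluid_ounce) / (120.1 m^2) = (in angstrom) 6.122e+05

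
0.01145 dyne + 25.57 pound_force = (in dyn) 1.137e+07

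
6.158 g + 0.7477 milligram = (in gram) 6.159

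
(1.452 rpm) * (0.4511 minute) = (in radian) 4.115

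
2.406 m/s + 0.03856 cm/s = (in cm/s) 240.6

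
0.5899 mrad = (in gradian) 0.03755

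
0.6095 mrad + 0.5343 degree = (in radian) 0.009935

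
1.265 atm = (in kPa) 128.2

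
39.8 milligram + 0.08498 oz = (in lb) 0.005399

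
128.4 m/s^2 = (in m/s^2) 128.4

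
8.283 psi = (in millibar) 571.1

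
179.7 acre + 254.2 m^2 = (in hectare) 72.75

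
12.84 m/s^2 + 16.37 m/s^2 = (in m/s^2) 29.21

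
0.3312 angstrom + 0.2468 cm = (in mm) 2.468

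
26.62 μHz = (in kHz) 2.662e-08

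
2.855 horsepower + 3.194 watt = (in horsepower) 2.859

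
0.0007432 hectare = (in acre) 0.001836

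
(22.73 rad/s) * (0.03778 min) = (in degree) 2952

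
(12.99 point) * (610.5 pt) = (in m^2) 0.000987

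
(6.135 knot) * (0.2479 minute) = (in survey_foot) 154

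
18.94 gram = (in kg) 0.01894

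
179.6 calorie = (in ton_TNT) 1.796e-07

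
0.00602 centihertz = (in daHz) 6.02e-06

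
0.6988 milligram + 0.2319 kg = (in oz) 8.18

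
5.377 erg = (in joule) 5.377e-07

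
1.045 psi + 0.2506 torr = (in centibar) 7.238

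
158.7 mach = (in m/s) 5.404e+04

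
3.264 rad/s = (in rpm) 31.17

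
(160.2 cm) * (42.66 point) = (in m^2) 0.02411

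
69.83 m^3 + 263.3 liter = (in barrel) 440.9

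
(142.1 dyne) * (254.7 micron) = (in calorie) 8.65e-08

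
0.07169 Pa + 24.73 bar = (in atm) 24.41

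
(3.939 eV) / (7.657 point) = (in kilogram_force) 2.382e-17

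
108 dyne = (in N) 0.00108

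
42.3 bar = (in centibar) 4230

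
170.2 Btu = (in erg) 1.796e+12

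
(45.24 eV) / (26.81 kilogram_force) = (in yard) 3.015e-20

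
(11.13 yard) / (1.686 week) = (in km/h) 3.593e-05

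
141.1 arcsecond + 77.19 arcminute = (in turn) 0.003682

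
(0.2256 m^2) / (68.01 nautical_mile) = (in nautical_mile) 9.671e-10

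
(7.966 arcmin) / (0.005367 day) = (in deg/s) 0.0002863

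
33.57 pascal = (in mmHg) 0.2518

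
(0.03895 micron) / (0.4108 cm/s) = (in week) 1.568e-11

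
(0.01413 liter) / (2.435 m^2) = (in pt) 0.01645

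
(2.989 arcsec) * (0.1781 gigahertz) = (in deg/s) 1.479e+05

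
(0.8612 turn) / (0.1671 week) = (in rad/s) 5.354e-05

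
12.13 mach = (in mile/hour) 9239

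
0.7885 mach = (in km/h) 966.5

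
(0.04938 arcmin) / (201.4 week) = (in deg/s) 6.757e-12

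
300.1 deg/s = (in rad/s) 5.238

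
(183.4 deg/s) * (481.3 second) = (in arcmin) 5.296e+06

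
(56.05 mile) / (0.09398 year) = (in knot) 0.05916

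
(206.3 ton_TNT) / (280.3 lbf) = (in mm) 6.923e+11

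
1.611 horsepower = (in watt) 1201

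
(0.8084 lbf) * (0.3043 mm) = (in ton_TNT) 2.615e-13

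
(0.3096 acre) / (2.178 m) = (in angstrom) 5.753e+12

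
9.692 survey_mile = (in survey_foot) 5.117e+04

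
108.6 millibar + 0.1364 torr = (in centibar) 10.88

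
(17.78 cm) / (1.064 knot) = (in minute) 0.005414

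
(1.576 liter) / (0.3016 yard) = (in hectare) 5.715e-07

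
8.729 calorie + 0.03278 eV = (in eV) 2.28e+20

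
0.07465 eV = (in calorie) 2.859e-21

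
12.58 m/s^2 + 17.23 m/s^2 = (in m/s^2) 29.81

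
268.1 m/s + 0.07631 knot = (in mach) 0.7875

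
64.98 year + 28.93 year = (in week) 4897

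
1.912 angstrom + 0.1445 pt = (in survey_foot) 0.0001672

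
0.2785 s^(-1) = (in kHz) 0.0002785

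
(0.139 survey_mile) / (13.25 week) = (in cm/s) 0.002791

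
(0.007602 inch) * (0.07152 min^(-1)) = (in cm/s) 2.302e-05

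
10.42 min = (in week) 0.001034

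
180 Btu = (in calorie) 4.539e+04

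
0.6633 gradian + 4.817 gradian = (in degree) 4.932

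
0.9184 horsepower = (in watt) 684.9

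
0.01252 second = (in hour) 3.478e-06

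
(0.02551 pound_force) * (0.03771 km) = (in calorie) 1.023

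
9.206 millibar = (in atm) 0.009086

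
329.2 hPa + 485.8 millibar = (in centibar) 81.5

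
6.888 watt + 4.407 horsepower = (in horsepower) 4.416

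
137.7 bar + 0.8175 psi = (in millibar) 1.378e+05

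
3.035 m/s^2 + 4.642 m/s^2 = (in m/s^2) 7.677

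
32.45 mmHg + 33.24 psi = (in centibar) 233.5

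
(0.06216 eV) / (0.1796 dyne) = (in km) 5.545e-18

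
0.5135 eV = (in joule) 8.227e-20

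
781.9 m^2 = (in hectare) 0.07819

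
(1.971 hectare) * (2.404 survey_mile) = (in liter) 7.626e+10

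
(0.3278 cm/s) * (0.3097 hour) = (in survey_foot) 11.99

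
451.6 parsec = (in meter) 1.393e+19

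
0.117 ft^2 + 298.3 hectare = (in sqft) 3.211e+07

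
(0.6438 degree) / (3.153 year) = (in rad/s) 1.13e-10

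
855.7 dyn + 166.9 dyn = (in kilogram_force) 0.001043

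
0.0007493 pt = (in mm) 0.0002643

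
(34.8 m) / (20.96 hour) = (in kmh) 0.00166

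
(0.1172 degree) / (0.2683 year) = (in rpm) 2.309e-09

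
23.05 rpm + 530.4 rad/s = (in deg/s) 3.053e+04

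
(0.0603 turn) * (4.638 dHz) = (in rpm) 1.678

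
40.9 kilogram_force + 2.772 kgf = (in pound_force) 96.28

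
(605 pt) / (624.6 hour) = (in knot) 1.845e-07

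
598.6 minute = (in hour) 9.977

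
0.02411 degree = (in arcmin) 1.447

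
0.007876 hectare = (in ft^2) 847.8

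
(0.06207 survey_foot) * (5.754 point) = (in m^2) 3.84e-05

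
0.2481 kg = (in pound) 0.547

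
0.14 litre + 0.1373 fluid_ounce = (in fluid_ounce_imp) 5.07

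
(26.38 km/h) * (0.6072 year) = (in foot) 4.604e+08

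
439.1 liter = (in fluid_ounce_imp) 1.545e+04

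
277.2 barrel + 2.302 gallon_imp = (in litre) 4.408e+04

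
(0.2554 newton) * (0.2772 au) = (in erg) 1.059e+17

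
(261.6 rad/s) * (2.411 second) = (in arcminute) 2.168e+06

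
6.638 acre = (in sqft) 2.892e+05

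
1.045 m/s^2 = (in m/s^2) 1.045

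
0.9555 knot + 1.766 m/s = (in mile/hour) 5.05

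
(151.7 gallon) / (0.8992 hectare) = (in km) 6.386e-08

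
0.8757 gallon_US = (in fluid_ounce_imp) 116.7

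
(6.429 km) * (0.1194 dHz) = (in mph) 171.7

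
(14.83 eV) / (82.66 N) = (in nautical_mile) 1.552e-23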